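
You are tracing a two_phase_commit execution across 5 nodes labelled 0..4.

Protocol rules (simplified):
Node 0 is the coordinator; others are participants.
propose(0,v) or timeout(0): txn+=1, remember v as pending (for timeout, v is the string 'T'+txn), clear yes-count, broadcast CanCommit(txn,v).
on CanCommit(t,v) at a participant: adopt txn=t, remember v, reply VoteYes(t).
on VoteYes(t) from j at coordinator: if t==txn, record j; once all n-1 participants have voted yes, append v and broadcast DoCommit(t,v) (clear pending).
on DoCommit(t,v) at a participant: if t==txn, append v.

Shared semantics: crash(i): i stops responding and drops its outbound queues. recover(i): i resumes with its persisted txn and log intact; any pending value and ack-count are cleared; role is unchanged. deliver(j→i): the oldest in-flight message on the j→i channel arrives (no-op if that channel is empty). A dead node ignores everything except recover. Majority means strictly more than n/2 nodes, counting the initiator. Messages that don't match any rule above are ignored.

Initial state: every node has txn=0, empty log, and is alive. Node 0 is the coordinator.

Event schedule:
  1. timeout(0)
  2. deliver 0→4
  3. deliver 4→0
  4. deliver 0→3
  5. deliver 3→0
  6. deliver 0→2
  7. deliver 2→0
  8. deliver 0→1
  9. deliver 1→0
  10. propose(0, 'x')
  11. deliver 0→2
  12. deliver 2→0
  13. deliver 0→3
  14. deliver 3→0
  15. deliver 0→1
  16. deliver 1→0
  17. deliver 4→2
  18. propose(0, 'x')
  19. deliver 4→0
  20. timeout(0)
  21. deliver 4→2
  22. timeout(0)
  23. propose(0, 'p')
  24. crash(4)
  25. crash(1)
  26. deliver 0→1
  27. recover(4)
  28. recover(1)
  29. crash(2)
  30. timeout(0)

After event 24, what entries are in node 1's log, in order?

[1] timeout(0) → N0(coor t1 [-])
[2] deliver 0→4 → N4(part t1 [-])
[3] deliver 4→0 → ∅
[4] deliver 0→3 → N3(part t1 [-])
[5] deliver 3→0 → ∅
[6] deliver 0→2 → N2(part t1 [-])
[7] deliver 2→0 → ∅
[8] deliver 0→1 → N1(part t1 [-])
[9] deliver 1→0 → N0(coor t1 [T1])
[10] propose(0,'x') → N0(coor t2 [T1])
[11] deliver 0→2 → N2(part t1 [T1])
[12] deliver 2→0 → ∅
[13] deliver 0→3 → N3(part t1 [T1])
[14] deliver 3→0 → ∅
[15] deliver 0→1 → N1(part t1 [T1])
[16] deliver 1→0 → ∅
[17] deliver 4→2 → ∅
[18] propose(0,'x') → N0(coor t3 [T1])
[19] deliver 4→0 → ∅
[20] timeout(0) → N0(coor t4 [T1])
[21] deliver 4→2 → ∅
[22] timeout(0) → N0(coor t5 [T1])
[23] propose(0,'p') → N0(coor t6 [T1])
[24] crash(4) → N4(✗part t1 [-])

T1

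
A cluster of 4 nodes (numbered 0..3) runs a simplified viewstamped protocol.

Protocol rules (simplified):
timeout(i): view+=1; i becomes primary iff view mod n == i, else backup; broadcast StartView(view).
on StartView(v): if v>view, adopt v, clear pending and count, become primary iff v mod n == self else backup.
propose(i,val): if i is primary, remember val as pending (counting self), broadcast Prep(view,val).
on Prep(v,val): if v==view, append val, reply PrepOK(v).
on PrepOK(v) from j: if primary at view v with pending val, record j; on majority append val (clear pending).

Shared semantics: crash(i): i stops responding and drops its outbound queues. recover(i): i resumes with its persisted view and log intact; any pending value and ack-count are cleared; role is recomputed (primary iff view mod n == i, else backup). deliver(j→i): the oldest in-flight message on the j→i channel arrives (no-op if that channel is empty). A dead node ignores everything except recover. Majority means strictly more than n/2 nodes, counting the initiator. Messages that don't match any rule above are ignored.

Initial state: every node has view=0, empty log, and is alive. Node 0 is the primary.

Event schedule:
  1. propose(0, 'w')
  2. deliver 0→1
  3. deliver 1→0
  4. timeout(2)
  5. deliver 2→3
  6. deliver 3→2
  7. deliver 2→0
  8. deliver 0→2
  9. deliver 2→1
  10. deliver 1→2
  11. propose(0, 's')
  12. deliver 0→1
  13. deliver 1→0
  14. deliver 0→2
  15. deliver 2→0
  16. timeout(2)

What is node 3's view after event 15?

1

after 1 — propose(0,'w'): ·
after 2 — deliver 0→1: n1:back/v0/[w]
after 3 — deliver 1→0: ·
after 4 — timeout(2): n2:back/v1/[-]
after 5 — deliver 2→3: n3:back/v1/[-]
after 6 — deliver 3→2: ·
after 7 — deliver 2→0: n0:back/v1/[-]
after 8 — deliver 0→2: ·
after 9 — deliver 2→1: n1:prim/v1/[w]
after 10 — deliver 1→2: ·
after 11 — propose(0,'s'): ·
after 12 — deliver 0→1: ·
after 13 — deliver 1→0: ·
after 14 — deliver 0→2: ·
after 15 — deliver 2→0: ·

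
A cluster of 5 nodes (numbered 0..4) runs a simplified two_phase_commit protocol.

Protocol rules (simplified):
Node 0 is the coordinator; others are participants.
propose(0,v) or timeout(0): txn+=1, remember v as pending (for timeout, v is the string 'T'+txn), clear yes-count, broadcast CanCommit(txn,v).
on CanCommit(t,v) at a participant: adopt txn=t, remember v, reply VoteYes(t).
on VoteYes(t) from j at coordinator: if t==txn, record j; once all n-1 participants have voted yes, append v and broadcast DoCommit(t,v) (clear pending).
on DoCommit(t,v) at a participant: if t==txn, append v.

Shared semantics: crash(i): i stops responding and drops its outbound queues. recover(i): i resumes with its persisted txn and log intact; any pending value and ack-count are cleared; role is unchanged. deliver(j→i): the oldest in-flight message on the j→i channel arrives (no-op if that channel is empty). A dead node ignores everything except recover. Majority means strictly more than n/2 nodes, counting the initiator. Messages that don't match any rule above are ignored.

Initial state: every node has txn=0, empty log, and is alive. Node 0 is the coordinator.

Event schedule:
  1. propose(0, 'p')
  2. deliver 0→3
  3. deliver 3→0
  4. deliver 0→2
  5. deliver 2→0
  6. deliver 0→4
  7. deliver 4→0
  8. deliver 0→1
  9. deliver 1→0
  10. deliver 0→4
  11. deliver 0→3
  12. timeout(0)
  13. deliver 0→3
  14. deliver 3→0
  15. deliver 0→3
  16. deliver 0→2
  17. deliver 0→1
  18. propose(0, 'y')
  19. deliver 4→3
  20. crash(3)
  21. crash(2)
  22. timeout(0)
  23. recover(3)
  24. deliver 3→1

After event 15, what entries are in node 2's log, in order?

empty

[1] propose(0,'p') → N0(coor t1 [-])
[2] deliver 0→3 → N3(part t1 [-])
[3] deliver 3→0 → ∅
[4] deliver 0→2 → N2(part t1 [-])
[5] deliver 2→0 → ∅
[6] deliver 0→4 → N4(part t1 [-])
[7] deliver 4→0 → ∅
[8] deliver 0→1 → N1(part t1 [-])
[9] deliver 1→0 → N0(coor t1 [p])
[10] deliver 0→4 → N4(part t1 [p])
[11] deliver 0→3 → N3(part t1 [p])
[12] timeout(0) → N0(coor t2 [p])
[13] deliver 0→3 → N3(part t2 [p])
[14] deliver 3→0 → ∅
[15] deliver 0→3 → ∅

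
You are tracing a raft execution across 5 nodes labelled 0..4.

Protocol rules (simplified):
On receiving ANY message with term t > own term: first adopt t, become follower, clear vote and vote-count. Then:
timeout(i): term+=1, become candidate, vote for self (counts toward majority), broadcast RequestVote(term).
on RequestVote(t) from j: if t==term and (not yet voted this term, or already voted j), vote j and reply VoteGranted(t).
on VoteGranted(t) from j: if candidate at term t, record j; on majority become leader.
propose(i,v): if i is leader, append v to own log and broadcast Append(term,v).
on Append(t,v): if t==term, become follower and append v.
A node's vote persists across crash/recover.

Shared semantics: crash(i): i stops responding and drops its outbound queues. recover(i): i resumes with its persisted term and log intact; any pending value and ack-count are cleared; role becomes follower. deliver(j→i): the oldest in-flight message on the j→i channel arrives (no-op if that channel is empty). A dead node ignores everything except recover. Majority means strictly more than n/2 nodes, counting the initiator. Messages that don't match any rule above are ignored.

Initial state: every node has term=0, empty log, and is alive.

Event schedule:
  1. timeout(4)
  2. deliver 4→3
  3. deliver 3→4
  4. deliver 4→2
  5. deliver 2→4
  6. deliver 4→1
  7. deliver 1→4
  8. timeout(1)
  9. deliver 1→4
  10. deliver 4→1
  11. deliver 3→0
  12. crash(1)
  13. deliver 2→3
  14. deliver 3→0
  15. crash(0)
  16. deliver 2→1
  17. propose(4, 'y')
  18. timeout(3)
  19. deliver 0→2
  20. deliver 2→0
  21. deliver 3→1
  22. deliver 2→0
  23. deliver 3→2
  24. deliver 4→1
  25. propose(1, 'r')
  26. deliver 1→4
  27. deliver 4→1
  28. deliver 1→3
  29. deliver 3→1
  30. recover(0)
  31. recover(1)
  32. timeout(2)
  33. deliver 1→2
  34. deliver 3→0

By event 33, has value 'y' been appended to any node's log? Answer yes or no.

1. timeout(4):  <4:cand t1 ->
2. deliver 4→3:  <3:foll t1 ->
3. deliver 3→4:  nop
4. deliver 4→2:  <2:foll t1 ->
5. deliver 2→4:  <4:lead t1 ->
6. deliver 4→1:  <1:foll t1 ->
7. deliver 1→4:  nop
8. timeout(1):  <1:cand t2 ->
9. deliver 1→4:  <4:foll t2 ->
10. deliver 4→1:  nop
11. deliver 3→0:  nop
12. crash(1):  <1:✗cand t2 ->
13. deliver 2→3:  nop
14. deliver 3→0:  nop
15. crash(0):  <0:✗foll t0 ->
16. deliver 2→1:  nop
17. propose(4,'y'):  nop
18. timeout(3):  <3:cand t2 ->
19. deliver 0→2:  nop
20. deliver 2→0:  nop
21. deliver 3→1:  nop
22. deliver 2→0:  nop
23. deliver 3→2:  <2:foll t2 ->
24. deliver 4→1:  nop
25. propose(1,'r'):  nop
26. deliver 1→4:  nop
27. deliver 4→1:  nop
28. deliver 1→3:  nop
29. deliver 3→1:  nop
30. recover(0):  <0:foll t0 ->
31. recover(1):  <1:foll t2 ->
32. timeout(2):  <2:cand t3 ->
33. deliver 1→2:  nop

no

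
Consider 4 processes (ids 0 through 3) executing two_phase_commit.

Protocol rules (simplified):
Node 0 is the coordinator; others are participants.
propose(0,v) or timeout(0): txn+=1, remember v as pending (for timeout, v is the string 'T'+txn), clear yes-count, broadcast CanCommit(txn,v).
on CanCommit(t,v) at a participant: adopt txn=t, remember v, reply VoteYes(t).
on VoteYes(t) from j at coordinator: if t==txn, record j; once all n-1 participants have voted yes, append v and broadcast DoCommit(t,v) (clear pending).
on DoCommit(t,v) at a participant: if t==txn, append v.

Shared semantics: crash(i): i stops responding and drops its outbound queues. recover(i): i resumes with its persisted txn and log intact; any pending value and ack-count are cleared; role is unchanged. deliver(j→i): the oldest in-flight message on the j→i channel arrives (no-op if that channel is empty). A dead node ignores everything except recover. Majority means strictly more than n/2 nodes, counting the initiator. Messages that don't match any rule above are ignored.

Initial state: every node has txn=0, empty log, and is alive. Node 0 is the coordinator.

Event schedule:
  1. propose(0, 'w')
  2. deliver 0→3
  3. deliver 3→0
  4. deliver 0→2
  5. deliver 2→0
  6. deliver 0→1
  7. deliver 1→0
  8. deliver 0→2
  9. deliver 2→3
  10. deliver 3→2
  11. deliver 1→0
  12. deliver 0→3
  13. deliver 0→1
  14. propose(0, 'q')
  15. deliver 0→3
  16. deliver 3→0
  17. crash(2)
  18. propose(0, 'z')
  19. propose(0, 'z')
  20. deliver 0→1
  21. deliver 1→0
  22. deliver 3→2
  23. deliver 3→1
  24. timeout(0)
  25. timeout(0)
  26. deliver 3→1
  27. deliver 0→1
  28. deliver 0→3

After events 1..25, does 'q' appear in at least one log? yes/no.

[1] propose(0,'w') → N0(coor t1 [-])
[2] deliver 0→3 → N3(part t1 [-])
[3] deliver 3→0 → ∅
[4] deliver 0→2 → N2(part t1 [-])
[5] deliver 2→0 → ∅
[6] deliver 0→1 → N1(part t1 [-])
[7] deliver 1→0 → N0(coor t1 [w])
[8] deliver 0→2 → N2(part t1 [w])
[9] deliver 2→3 → ∅
[10] deliver 3→2 → ∅
[11] deliver 1→0 → ∅
[12] deliver 0→3 → N3(part t1 [w])
[13] deliver 0→1 → N1(part t1 [w])
[14] propose(0,'q') → N0(coor t2 [w])
[15] deliver 0→3 → N3(part t2 [w])
[16] deliver 3→0 → ∅
[17] crash(2) → N2(✗part t1 [w])
[18] propose(0,'z') → N0(coor t3 [w])
[19] propose(0,'z') → N0(coor t4 [w])
[20] deliver 0→1 → N1(part t2 [w])
[21] deliver 1→0 → ∅
[22] deliver 3→2 → ∅
[23] deliver 3→1 → ∅
[24] timeout(0) → N0(coor t5 [w])
[25] timeout(0) → N0(coor t6 [w])

no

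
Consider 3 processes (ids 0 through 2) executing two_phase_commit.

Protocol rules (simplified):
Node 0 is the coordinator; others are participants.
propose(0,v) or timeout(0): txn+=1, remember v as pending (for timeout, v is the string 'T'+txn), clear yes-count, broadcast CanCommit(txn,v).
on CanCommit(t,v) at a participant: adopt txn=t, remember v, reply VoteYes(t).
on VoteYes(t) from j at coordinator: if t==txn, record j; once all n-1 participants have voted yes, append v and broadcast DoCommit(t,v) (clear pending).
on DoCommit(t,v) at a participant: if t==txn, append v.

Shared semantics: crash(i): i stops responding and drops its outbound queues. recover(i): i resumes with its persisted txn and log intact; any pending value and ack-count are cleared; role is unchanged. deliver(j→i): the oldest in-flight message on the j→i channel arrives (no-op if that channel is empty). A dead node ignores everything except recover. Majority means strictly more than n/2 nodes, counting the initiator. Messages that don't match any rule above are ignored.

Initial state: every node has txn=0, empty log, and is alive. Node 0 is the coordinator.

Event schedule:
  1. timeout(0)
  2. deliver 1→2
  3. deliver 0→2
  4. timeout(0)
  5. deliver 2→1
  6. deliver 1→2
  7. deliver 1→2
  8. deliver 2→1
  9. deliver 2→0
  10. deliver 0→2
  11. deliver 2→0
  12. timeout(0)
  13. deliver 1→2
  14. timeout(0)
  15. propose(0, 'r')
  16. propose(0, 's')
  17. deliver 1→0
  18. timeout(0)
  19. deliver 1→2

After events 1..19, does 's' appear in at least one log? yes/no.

no

1. timeout(0):  <0:coor t1 ->
2. deliver 1→2:  nop
3. deliver 0→2:  <2:part t1 ->
4. timeout(0):  <0:coor t2 ->
5. deliver 2→1:  nop
6. deliver 1→2:  nop
7. deliver 1→2:  nop
8. deliver 2→1:  nop
9. deliver 2→0:  nop
10. deliver 0→2:  <2:part t2 ->
11. deliver 2→0:  nop
12. timeout(0):  <0:coor t3 ->
13. deliver 1→2:  nop
14. timeout(0):  <0:coor t4 ->
15. propose(0,'r'):  <0:coor t5 ->
16. propose(0,'s'):  <0:coor t6 ->
17. deliver 1→0:  nop
18. timeout(0):  <0:coor t7 ->
19. deliver 1→2:  nop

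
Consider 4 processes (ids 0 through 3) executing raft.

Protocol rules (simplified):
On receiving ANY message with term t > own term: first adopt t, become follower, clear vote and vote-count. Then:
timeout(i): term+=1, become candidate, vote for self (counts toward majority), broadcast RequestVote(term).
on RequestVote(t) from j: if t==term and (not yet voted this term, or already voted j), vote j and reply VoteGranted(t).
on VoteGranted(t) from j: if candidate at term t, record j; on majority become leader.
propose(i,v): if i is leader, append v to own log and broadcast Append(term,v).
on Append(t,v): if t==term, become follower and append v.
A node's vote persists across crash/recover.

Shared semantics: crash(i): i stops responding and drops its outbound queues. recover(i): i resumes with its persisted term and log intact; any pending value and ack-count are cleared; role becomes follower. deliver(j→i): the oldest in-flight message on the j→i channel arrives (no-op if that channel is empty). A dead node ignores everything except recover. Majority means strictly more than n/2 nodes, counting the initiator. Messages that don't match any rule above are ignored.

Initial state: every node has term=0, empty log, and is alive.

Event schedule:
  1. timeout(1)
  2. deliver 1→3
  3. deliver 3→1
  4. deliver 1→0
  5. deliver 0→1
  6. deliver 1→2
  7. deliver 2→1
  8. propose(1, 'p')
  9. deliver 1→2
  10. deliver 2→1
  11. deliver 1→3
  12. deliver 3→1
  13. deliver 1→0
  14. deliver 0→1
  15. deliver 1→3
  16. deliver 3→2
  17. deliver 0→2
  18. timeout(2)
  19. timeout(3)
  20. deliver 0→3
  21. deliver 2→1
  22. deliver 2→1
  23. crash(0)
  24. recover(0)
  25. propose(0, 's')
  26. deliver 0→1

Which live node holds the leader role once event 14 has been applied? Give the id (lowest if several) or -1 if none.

[1] timeout(1) → N1(cand t1 [-])
[2] deliver 1→3 → N3(foll t1 [-])
[3] deliver 3→1 → ∅
[4] deliver 1→0 → N0(foll t1 [-])
[5] deliver 0→1 → N1(lead t1 [-])
[6] deliver 1→2 → N2(foll t1 [-])
[7] deliver 2→1 → ∅
[8] propose(1,'p') → N1(lead t1 [p])
[9] deliver 1→2 → N2(foll t1 [p])
[10] deliver 2→1 → ∅
[11] deliver 1→3 → N3(foll t1 [p])
[12] deliver 3→1 → ∅
[13] deliver 1→0 → N0(foll t1 [p])
[14] deliver 0→1 → ∅

1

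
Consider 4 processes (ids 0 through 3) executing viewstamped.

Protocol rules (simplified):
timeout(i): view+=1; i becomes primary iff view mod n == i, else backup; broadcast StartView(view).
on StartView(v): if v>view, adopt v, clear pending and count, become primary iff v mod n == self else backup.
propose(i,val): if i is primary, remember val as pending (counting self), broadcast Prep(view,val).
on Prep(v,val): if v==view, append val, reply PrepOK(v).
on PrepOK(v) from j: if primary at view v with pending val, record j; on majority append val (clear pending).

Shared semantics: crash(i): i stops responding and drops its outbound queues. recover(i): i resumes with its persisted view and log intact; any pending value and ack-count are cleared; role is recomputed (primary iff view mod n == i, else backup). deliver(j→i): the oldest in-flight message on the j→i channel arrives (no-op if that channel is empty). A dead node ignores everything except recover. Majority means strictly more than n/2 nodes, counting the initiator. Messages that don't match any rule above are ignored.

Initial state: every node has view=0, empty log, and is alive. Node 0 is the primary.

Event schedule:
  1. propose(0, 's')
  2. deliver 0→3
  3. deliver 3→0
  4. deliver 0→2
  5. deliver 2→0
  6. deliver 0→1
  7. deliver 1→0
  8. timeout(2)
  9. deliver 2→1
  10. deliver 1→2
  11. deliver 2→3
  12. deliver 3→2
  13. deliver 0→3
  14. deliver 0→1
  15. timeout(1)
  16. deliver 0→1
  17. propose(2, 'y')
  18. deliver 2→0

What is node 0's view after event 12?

0

after 1 — propose(0,'s'): ·
after 2 — deliver 0→3: n3:back/v0/[s]
after 3 — deliver 3→0: ·
after 4 — deliver 0→2: n2:back/v0/[s]
after 5 — deliver 2→0: n0:prim/v0/[s]
after 6 — deliver 0→1: n1:back/v0/[s]
after 7 — deliver 1→0: ·
after 8 — timeout(2): n2:back/v1/[s]
after 9 — deliver 2→1: n1:prim/v1/[s]
after 10 — deliver 1→2: ·
after 11 — deliver 2→3: n3:back/v1/[s]
after 12 — deliver 3→2: ·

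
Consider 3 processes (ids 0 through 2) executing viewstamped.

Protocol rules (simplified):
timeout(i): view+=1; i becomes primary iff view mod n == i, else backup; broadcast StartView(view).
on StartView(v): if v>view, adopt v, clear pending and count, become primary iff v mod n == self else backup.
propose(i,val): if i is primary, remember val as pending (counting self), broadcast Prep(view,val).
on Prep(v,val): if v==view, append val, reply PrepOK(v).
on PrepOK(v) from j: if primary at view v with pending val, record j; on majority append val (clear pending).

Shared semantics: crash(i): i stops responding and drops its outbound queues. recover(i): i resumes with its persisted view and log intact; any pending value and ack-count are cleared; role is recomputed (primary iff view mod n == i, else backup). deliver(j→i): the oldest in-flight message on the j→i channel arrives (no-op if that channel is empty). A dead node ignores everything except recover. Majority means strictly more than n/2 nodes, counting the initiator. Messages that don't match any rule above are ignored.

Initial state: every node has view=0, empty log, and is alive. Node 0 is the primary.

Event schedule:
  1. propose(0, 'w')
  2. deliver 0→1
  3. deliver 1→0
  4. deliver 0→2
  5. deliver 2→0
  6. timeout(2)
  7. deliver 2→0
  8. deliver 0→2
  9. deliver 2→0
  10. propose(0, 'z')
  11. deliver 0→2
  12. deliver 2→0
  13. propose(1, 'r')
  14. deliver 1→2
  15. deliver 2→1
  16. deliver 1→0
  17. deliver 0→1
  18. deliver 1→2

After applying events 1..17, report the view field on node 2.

after 1 — propose(0,'w'): ·
after 2 — deliver 0→1: n1:back/v0/[w]
after 3 — deliver 1→0: n0:prim/v0/[w]
after 4 — deliver 0→2: n2:back/v0/[w]
after 5 — deliver 2→0: ·
after 6 — timeout(2): n2:back/v1/[w]
after 7 — deliver 2→0: n0:back/v1/[w]
after 8 — deliver 0→2: ·
after 9 — deliver 2→0: ·
after 10 — propose(0,'z'): ·
after 11 — deliver 0→2: ·
after 12 — deliver 2→0: ·
after 13 — propose(1,'r'): ·
after 14 — deliver 1→2: ·
after 15 — deliver 2→1: n1:prim/v1/[w]
after 16 — deliver 1→0: ·
after 17 — deliver 0→1: ·

1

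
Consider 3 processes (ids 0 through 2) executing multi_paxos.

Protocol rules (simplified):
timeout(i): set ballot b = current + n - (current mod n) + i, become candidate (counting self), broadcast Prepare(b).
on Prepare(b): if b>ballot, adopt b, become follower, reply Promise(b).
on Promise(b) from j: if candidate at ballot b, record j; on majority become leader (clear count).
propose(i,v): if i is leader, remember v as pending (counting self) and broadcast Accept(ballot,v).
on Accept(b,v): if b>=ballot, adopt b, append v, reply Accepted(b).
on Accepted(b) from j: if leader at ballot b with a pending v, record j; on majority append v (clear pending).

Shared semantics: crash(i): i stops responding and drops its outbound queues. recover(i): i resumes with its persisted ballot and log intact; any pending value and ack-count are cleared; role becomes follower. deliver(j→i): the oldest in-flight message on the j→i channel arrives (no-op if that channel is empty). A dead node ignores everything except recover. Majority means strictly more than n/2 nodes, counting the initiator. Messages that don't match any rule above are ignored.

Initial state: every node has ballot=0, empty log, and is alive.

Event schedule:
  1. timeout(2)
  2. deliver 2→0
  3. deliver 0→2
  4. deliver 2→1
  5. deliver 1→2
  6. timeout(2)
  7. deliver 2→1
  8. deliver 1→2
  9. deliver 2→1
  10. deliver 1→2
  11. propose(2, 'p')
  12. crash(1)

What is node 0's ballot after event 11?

5

1. timeout(2):  <2:cand b5 ->
2. deliver 2→0:  <0:foll b5 ->
3. deliver 0→2:  <2:lead b5 ->
4. deliver 2→1:  <1:foll b5 ->
5. deliver 1→2:  nop
6. timeout(2):  <2:cand b8 ->
7. deliver 2→1:  <1:foll b8 ->
8. deliver 1→2:  <2:lead b8 ->
9. deliver 2→1:  nop
10. deliver 1→2:  nop
11. propose(2,'p'):  nop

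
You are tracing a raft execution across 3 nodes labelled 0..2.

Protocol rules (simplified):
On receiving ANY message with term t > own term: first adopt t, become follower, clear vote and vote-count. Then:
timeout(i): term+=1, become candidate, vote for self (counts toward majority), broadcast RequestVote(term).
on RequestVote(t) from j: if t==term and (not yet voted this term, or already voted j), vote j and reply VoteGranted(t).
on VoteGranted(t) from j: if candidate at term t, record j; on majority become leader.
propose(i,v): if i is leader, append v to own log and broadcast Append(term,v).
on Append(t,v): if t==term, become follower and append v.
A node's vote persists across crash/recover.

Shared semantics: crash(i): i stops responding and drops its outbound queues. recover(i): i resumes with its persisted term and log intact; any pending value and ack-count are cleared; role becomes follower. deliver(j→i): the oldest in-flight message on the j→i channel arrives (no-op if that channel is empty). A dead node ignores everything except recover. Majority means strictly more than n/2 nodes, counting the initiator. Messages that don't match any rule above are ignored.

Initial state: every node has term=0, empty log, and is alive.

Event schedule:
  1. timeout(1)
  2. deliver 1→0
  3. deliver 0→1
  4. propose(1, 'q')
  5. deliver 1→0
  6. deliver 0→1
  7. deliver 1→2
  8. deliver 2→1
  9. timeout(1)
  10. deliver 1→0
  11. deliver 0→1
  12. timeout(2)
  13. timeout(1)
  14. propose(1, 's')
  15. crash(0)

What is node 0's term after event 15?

[1] timeout(1) → N1(cand t1 [-])
[2] deliver 1→0 → N0(foll t1 [-])
[3] deliver 0→1 → N1(lead t1 [-])
[4] propose(1,'q') → N1(lead t1 [q])
[5] deliver 1→0 → N0(foll t1 [q])
[6] deliver 0→1 → ∅
[7] deliver 1→2 → N2(foll t1 [-])
[8] deliver 2→1 → ∅
[9] timeout(1) → N1(cand t2 [q])
[10] deliver 1→0 → N0(foll t2 [q])
[11] deliver 0→1 → N1(lead t2 [q])
[12] timeout(2) → N2(cand t2 [-])
[13] timeout(1) → N1(cand t3 [q])
[14] propose(1,'s') → ∅
[15] crash(0) → N0(✗foll t2 [q])

2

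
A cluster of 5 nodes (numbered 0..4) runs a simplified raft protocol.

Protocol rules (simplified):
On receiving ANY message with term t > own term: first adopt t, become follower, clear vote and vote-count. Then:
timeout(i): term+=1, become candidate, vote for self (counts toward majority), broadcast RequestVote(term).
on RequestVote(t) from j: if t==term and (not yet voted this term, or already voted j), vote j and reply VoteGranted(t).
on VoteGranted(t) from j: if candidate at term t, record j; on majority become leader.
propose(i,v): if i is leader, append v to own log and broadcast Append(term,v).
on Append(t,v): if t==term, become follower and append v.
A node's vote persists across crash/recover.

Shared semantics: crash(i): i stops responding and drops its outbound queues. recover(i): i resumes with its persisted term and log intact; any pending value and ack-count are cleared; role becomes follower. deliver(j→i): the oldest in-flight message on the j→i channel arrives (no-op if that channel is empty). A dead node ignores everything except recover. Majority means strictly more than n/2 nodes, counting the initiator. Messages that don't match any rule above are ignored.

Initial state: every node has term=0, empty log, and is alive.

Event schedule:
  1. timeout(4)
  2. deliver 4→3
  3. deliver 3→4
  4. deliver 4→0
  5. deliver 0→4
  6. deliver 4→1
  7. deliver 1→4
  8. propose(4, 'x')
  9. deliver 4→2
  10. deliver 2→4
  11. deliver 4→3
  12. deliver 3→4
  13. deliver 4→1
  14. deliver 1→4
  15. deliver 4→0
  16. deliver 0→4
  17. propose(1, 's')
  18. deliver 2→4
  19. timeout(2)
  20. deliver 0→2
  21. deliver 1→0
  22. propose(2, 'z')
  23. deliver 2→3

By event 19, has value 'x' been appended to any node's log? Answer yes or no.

yes

step 1 timeout(4): 4={cand,t=1,log=-}
step 2 deliver 4→3: 3={foll,t=1,log=-}
step 3 deliver 3→4: —
step 4 deliver 4→0: 0={foll,t=1,log=-}
step 5 deliver 0→4: 4={lead,t=1,log=-}
step 6 deliver 4→1: 1={foll,t=1,log=-}
step 7 deliver 1→4: —
step 8 propose(4,'x'): 4={lead,t=1,log=x}
step 9 deliver 4→2: 2={foll,t=1,log=-}
step 10 deliver 2→4: —
step 11 deliver 4→3: 3={foll,t=1,log=x}
step 12 deliver 3→4: —
step 13 deliver 4→1: 1={foll,t=1,log=x}
step 14 deliver 1→4: —
step 15 deliver 4→0: 0={foll,t=1,log=x}
step 16 deliver 0→4: —
step 17 propose(1,'s'): —
step 18 deliver 2→4: —
step 19 timeout(2): 2={cand,t=2,log=-}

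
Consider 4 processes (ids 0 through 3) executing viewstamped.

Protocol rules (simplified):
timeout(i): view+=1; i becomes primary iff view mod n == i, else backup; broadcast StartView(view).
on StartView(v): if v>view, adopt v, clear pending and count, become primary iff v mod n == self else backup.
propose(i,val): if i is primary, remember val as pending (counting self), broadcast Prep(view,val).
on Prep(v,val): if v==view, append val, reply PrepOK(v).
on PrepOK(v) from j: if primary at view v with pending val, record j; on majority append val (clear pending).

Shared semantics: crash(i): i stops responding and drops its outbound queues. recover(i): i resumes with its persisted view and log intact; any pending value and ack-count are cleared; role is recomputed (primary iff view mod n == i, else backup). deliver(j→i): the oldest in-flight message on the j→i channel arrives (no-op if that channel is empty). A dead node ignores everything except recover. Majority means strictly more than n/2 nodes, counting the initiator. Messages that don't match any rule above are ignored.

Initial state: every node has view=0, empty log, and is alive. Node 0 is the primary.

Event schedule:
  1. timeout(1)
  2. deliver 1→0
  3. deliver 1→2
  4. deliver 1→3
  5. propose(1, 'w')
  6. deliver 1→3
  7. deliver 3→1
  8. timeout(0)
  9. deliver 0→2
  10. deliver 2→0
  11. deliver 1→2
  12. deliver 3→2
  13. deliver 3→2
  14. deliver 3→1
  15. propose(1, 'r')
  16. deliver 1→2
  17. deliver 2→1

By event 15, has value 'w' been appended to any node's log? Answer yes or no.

[1] timeout(1) → N1(prim v1 [-])
[2] deliver 1→0 → N0(back v1 [-])
[3] deliver 1→2 → N2(back v1 [-])
[4] deliver 1→3 → N3(back v1 [-])
[5] propose(1,'w') → ∅
[6] deliver 1→3 → N3(back v1 [w])
[7] deliver 3→1 → ∅
[8] timeout(0) → N0(back v2 [-])
[9] deliver 0→2 → N2(prim v2 [-])
[10] deliver 2→0 → ∅
[11] deliver 1→2 → ∅
[12] deliver 3→2 → ∅
[13] deliver 3→2 → ∅
[14] deliver 3→1 → ∅
[15] propose(1,'r') → ∅

yes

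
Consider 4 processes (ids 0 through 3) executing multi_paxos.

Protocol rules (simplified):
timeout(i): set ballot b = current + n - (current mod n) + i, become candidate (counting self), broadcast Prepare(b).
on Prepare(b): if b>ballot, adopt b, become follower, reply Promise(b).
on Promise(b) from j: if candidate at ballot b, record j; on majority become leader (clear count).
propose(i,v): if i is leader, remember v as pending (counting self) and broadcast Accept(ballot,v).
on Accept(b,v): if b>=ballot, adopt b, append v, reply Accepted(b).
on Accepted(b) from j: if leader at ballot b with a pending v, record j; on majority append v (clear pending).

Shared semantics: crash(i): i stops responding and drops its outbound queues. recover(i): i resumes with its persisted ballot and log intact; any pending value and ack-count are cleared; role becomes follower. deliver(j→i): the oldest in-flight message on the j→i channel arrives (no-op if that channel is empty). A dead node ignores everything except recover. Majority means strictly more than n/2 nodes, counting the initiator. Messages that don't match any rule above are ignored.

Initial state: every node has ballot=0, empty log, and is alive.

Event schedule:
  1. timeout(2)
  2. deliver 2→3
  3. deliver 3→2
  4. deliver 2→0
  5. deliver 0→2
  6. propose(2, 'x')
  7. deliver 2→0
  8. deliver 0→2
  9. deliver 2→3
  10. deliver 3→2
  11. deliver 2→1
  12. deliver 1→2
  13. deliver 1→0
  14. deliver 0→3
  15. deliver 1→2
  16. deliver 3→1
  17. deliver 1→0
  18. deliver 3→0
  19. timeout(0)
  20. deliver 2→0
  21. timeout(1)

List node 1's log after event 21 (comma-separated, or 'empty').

empty

after 1 — timeout(2): n2:cand/b6/[-]
after 2 — deliver 2→3: n3:foll/b6/[-]
after 3 — deliver 3→2: ·
after 4 — deliver 2→0: n0:foll/b6/[-]
after 5 — deliver 0→2: n2:lead/b6/[-]
after 6 — propose(2,'x'): ·
after 7 — deliver 2→0: n0:foll/b6/[x]
after 8 — deliver 0→2: ·
after 9 — deliver 2→3: n3:foll/b6/[x]
after 10 — deliver 3→2: n2:lead/b6/[x]
after 11 — deliver 2→1: n1:foll/b6/[-]
after 12 — deliver 1→2: ·
after 13 — deliver 1→0: ·
after 14 — deliver 0→3: ·
after 15 — deliver 1→2: ·
after 16 — deliver 3→1: ·
after 17 — deliver 1→0: ·
after 18 — deliver 3→0: ·
after 19 — timeout(0): n0:cand/b8/[x]
after 20 — deliver 2→0: ·
after 21 — timeout(1): n1:cand/b9/[-]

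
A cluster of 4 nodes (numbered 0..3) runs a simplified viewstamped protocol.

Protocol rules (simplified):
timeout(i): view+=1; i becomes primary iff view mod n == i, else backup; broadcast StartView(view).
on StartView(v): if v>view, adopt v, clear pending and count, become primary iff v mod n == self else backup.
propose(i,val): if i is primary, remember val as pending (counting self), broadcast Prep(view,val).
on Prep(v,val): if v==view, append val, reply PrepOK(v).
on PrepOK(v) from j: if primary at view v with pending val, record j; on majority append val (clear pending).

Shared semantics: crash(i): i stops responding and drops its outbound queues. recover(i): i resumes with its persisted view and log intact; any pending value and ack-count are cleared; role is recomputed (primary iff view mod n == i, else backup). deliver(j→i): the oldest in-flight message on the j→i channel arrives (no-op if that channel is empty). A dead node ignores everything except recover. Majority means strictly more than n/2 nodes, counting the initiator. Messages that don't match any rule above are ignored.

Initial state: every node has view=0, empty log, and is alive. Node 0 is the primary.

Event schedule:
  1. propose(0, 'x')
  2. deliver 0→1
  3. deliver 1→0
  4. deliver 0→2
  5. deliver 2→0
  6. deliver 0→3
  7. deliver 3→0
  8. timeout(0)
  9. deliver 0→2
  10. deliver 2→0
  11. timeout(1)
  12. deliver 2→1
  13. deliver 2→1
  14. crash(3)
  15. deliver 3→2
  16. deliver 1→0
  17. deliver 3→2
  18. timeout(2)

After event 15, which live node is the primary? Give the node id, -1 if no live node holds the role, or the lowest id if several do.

1

step 1 propose(0,'x'): —
step 2 deliver 0→1: 1={back,v=0,log=x}
step 3 deliver 1→0: —
step 4 deliver 0→2: 2={back,v=0,log=x}
step 5 deliver 2→0: 0={prim,v=0,log=x}
step 6 deliver 0→3: 3={back,v=0,log=x}
step 7 deliver 3→0: —
step 8 timeout(0): 0={back,v=1,log=x}
step 9 deliver 0→2: 2={back,v=1,log=x}
step 10 deliver 2→0: —
step 11 timeout(1): 1={prim,v=1,log=x}
step 12 deliver 2→1: —
step 13 deliver 2→1: —
step 14 crash(3): 3={✗back,v=0,log=x}
step 15 deliver 3→2: —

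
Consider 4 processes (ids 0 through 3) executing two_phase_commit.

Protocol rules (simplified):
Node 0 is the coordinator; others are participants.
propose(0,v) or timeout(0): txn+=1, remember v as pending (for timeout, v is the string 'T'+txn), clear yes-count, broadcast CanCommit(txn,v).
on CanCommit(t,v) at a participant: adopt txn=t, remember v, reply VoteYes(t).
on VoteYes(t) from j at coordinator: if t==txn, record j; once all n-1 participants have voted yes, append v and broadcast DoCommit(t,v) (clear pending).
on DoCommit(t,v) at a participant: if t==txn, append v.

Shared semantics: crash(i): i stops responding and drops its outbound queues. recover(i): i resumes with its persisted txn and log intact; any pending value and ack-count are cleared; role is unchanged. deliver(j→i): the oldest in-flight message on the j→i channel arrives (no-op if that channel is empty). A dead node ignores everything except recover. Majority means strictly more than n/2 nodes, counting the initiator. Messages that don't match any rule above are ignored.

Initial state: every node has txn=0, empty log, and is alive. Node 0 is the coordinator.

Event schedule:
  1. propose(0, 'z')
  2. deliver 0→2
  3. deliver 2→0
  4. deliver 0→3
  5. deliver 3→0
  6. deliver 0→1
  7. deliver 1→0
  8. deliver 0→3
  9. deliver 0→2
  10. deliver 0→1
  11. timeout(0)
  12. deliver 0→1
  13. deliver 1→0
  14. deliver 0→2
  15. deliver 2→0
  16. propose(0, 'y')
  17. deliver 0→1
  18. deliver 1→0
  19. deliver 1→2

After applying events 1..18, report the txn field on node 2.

[1] propose(0,'z') → N0(coor t1 [-])
[2] deliver 0→2 → N2(part t1 [-])
[3] deliver 2→0 → ∅
[4] deliver 0→3 → N3(part t1 [-])
[5] deliver 3→0 → ∅
[6] deliver 0→1 → N1(part t1 [-])
[7] deliver 1→0 → N0(coor t1 [z])
[8] deliver 0→3 → N3(part t1 [z])
[9] deliver 0→2 → N2(part t1 [z])
[10] deliver 0→1 → N1(part t1 [z])
[11] timeout(0) → N0(coor t2 [z])
[12] deliver 0→1 → N1(part t2 [z])
[13] deliver 1→0 → ∅
[14] deliver 0→2 → N2(part t2 [z])
[15] deliver 2→0 → ∅
[16] propose(0,'y') → N0(coor t3 [z])
[17] deliver 0→1 → N1(part t3 [z])
[18] deliver 1→0 → ∅

2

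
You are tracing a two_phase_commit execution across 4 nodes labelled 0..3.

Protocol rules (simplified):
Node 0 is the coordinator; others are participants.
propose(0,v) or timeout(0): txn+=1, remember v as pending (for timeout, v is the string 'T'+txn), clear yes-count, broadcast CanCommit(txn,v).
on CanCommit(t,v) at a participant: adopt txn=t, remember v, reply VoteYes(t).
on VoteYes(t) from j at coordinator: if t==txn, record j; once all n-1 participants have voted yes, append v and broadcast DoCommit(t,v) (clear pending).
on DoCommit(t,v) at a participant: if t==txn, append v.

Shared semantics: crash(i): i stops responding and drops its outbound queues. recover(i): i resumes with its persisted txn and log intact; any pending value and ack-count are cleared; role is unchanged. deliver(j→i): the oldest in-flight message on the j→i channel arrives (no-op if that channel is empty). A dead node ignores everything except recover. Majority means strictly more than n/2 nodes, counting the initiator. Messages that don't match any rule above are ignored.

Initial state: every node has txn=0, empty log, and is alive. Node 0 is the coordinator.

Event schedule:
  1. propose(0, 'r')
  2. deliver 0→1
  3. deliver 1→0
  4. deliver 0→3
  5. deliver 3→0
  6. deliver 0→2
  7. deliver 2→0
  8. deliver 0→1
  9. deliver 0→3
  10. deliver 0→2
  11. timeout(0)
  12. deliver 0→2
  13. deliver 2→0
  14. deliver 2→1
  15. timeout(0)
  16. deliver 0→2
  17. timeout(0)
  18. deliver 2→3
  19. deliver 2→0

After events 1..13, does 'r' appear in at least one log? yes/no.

yes

1. propose(0,'r'):  <0:coor t1 ->
2. deliver 0→1:  <1:part t1 ->
3. deliver 1→0:  nop
4. deliver 0→3:  <3:part t1 ->
5. deliver 3→0:  nop
6. deliver 0→2:  <2:part t1 ->
7. deliver 2→0:  <0:coor t1 r>
8. deliver 0→1:  <1:part t1 r>
9. deliver 0→3:  <3:part t1 r>
10. deliver 0→2:  <2:part t1 r>
11. timeout(0):  <0:coor t2 r>
12. deliver 0→2:  <2:part t2 r>
13. deliver 2→0:  nop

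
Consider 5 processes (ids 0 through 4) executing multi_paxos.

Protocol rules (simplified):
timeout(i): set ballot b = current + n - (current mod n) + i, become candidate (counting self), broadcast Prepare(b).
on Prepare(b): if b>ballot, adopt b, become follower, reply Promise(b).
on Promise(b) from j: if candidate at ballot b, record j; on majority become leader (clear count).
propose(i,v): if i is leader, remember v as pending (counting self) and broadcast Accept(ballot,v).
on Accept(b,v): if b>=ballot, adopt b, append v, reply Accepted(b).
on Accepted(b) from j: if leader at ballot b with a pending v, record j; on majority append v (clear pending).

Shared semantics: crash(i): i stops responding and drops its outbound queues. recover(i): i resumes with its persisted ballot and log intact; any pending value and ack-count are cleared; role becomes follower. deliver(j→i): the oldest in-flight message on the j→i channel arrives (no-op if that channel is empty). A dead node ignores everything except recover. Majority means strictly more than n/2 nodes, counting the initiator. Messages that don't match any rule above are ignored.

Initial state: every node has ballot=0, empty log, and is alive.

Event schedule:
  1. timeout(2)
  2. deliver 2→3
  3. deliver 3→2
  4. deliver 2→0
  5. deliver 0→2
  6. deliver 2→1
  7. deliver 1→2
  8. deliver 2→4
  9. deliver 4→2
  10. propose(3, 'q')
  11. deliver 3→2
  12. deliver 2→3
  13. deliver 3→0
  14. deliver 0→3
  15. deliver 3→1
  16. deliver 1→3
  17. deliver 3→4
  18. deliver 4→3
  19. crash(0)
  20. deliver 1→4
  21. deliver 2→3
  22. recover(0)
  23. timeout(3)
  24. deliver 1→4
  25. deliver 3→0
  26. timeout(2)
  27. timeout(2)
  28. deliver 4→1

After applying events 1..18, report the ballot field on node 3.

7

e1 timeout(2): 2[cand,b=7,-]
e2 deliver 2→3: 3[foll,b=7,-]
e3 deliver 3→2: ·
e4 deliver 2→0: 0[foll,b=7,-]
e5 deliver 0→2: 2[lead,b=7,-]
e6 deliver 2→1: 1[foll,b=7,-]
e7 deliver 1→2: ·
e8 deliver 2→4: 4[foll,b=7,-]
e9 deliver 4→2: ·
e10 propose(3,'q'): ·
e11 deliver 3→2: ·
e12 deliver 2→3: ·
e13 deliver 3→0: ·
e14 deliver 0→3: ·
e15 deliver 3→1: ·
e16 deliver 1→3: ·
e17 deliver 3→4: ·
e18 deliver 4→3: ·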